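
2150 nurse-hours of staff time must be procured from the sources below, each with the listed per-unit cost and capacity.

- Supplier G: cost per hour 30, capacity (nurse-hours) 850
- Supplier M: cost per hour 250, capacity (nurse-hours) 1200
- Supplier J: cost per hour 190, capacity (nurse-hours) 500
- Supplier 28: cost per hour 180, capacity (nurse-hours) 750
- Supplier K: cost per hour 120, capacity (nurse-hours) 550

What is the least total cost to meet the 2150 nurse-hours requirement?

Use sources in increasing cost order.
Supplier G (30): use full 850 → 1300 nurse-hours to go.
Supplier K at 120: take all 550 nurse-hours → 750 still needed.
Take 750 from Supplier 28 at 180 → need 0 more.
Supplier J, Supplier M: unused.
Cost = 850×30 + 550×120 + 750×180 = 226500.

226500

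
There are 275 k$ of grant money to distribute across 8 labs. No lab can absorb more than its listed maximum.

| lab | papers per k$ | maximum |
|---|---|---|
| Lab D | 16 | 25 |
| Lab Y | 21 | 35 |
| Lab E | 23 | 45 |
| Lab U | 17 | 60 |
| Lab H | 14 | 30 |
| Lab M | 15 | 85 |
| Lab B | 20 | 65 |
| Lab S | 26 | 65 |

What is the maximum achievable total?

5860

Rank by papers per k$: Lab S 26 > Lab E 23 > Lab Y 21 > Lab B 20 > Lab U 17 > Lab D 16 > Lab M 15 > Lab H 14.
Lab S: +65 to 65 (cap) ; 210 left.
Give Lab E 45 to hit its cap of 45 ; 165 left.
Lab Y: +35 to 35 (cap) ; 130 left.
Give Lab B 65 to hit its cap of 65 ; 65 left.
Lab U: +60 to 60 (cap) ; 5 left.
Only 5 left; Lab D takes them to reach 5.
Total = 16×5 + 21×35 + 23×45 + 17×60 + 20×65 + 26×65 = 5860.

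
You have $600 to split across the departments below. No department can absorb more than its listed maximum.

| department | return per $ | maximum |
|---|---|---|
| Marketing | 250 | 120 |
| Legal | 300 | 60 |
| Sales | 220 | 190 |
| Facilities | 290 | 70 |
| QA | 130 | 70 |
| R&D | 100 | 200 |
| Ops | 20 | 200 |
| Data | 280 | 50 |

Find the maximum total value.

137200

Order the departments by return per $: Legal 300 > Facilities 290 > Data 280 > Marketing 250 > Sales 220 > QA 130 > R&D 100 > Ops 20.
Legal: +60 to 60 (cap) ; 540 left.
Give Facilities 70 to hit its cap of 70 ; 470 left.
Give Data 50 to hit its cap of 50 ; 420 left.
Marketing takes 120 to reach its cap of 120 ; 300 left.
Sales takes 190 to reach its cap of 190 ; 110 left.
Give QA 70 to hit its cap of 70 ; 40 left.
Only 40 left; R&D takes them to reach 40.
Total = 250×120 + 300×60 + 220×190 + 290×70 + 130×70 + 100×40 + 280×50 = 137200.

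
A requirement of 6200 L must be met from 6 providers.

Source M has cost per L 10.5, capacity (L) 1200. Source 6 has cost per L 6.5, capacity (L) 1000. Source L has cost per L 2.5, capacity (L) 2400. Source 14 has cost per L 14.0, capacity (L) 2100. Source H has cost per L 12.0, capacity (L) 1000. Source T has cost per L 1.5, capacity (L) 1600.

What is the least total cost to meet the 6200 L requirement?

Use providers in increasing cost order.
Source T at 1.5: take all 1600 L ; 4600 still needed.
Source L at 2.5: take all 2400 L ; 2200 still needed.
Source 6 (6.5): use full 1000 ; 1200 L to go.
Source M at 10.5: take all 1200 L ; 0 still needed.
Source H, Source 14: unused.
Cost = 1600×1.5 + 2400×2.5 + 1000×6.5 + 1200×10.5 = 27500.

27500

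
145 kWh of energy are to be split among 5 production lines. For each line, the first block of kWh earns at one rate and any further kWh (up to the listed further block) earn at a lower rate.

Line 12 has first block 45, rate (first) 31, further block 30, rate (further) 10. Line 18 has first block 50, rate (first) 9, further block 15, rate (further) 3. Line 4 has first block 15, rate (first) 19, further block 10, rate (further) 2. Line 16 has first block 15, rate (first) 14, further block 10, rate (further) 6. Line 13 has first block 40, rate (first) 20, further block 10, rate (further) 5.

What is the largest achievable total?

Treat each block as its own option and order by rate: Line 12/first 31 > Line 13/first 20 > Line 4/first 19 > Line 16/first 14 > Line 12/second 10 > Line 18/first 9 > Line 16/second 6 > Line 13/second 5 > Line 18/second 3 > Line 4/second 2.
Fill Line 12 first block (45 at 31) — 100 left.
Line 13 first at 20: fill all 40 — 60 left.
Fill Line 4 first block (15 at 19) — 45 left.
Fill Line 16 first block (15 at 14) — 30 left.
Fill Line 12 second block (30 at 10) — 0 left.
Total = 31×45 + 20×40 + 19×15 + 14×15 + 10×30 = 2990.

2990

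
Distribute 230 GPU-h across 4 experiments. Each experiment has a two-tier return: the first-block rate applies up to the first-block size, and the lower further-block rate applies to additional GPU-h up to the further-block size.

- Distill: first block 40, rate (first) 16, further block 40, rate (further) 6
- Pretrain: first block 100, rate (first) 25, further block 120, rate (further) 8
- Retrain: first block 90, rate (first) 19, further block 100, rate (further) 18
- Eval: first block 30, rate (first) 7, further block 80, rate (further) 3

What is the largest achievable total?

Rank every tier by rate: Pretrain/tier1 25 > Retrain/tier1 19 > Retrain/tier2 18 > Distill/tier1 16 > Pretrain/tier2 8 > Eval/tier1 7 > Distill/tier2 6 > Eval/tier2 3.
Fill Pretrain tier1 block (100 at 25) — 130 left.
Retrain tier1 at 19: fill all 90 — 40 left.
Retrain tier2 at 18: only 40 left, fill 40.
Total = 25×100 + 19×90 + 18×40 = 4930.

4930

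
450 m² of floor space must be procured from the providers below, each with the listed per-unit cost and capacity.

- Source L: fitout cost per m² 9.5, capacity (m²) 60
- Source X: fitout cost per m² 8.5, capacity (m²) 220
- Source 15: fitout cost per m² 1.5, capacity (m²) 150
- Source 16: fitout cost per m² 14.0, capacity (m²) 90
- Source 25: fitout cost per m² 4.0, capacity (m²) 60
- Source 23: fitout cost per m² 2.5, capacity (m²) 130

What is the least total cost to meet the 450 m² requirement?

Fill from the cheapest provider first.
Source 15 (1.5): use full 150 ; 300 m² to go.
Source 23 (2.5): use full 130 ; 170 m² to go.
Source 25 (4.0): use full 60 ; 110 m² to go.
Take 110 from Source X at 8.5 to finish.
Source L, Source 16: unused.
Cost = 150×1.5 + 130×2.5 + 60×4.0 + 110×8.5 = 1725.

1725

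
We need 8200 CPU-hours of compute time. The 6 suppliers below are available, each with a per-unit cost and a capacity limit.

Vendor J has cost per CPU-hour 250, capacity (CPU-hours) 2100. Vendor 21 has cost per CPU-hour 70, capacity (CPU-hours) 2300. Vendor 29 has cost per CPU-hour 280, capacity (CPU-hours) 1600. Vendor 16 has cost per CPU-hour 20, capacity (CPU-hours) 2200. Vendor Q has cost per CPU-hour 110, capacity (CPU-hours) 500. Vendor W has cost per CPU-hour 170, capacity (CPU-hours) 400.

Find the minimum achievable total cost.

1049000

Use suppliers in increasing cost order.
Vendor 16 at 20: take all 2200 CPU-hours — 6000 still needed.
Vendor 21 at 70: take all 2300 CPU-hours — 3700 still needed.
Take 500 from Vendor Q at 110 — need 3200 more.
Take 400 from Vendor W at 170 — need 2800 more.
Vendor J (250): use full 2100 — 700 CPU-hours to go.
Vendor 29 at 280: take 700 of its 1600 — requirement met.
Cost = 2200×20 + 2300×70 + 500×110 + 400×170 + 2100×250 + 700×280 = 1049000.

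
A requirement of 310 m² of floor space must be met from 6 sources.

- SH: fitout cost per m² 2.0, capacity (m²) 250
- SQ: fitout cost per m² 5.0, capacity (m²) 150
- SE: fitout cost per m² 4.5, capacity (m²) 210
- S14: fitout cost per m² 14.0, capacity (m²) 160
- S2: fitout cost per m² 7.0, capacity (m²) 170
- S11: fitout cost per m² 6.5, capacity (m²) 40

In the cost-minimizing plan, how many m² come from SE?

Fill from the cheapest source first.
SH (2.0): use full 250 → 60 m² to go.
SE at 4.5: take 60 of its 210 → requirement met.
SQ, S11, S2, S14: unused.

60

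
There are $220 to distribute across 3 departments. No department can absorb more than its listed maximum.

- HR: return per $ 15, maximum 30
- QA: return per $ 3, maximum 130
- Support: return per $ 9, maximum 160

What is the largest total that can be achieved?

Order the departments by return per $: HR 15 > Support 9 > QA 3.
Give HR 30 to hit its cap of 30 — 190 left.
Support: +160 to 160 (cap) — 30 left.
Only 30 left; QA takes them to reach 30.
Total = 15×30 + 3×30 + 9×160 = 1980.

1980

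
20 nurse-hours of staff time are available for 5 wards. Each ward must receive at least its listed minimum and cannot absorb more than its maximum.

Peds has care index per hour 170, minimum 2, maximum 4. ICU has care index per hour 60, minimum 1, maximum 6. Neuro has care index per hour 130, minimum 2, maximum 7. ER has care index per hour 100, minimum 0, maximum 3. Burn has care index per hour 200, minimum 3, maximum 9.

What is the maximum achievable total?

Meeting every minimum uses 2+1+2+0+3 = 8 nurse-hours, leaving 12.
Highest care index per hour first: Burn 200 > Peds 170 > Neuro 130 > ER 100 > ICU 60.
Burn takes 6 more to reach its cap of 9 — 6 left.
Give Peds 2 more to hit its cap of 4 — 4 left.
Neuro has room for 5 more but only 4 remain, so it gets 6.
Total = 170×4 + 60×1 + 130×6 + 200×9 = 3320.

3320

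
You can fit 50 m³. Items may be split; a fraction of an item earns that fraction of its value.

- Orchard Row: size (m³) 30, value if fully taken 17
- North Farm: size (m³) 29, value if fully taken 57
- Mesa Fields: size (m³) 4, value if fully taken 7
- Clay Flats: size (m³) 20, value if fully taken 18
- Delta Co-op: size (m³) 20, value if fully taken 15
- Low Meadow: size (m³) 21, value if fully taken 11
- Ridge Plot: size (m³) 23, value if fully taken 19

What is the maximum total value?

Best value per unit of size first: North Farm 57/29≈1.97, Mesa Fields 7/4≈1.75, Clay Flats 18/20≈0.9, Ridge Plot 19/23≈0.826, Delta Co-op 15/20≈0.75, Orchard Row 17/30≈0.567, Low Meadow 11/21≈0.524.
All 29 m³ of North Farm fit (value 57) → 21 remain.
All 4 m³ of Mesa Fields fit (value 7) → 17 remain.
17 m³ left: a 17/20 share of Clay Flats gives 18×17/20 = 15.3.
Total value = 79.3.

79.3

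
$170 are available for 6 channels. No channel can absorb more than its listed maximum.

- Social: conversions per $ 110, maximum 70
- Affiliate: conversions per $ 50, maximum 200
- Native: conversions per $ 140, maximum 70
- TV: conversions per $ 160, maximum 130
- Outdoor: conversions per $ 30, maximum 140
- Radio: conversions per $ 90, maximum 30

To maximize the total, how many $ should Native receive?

40

Rank by conversions per $: TV 160 > Native 140 > Social 110 > Radio 90 > Affiliate 50 > Outdoor 30.
TV takes 130 to reach its cap of 130 → 40 left.
Native: +40 (room for 70) → 40. Pool exhausted.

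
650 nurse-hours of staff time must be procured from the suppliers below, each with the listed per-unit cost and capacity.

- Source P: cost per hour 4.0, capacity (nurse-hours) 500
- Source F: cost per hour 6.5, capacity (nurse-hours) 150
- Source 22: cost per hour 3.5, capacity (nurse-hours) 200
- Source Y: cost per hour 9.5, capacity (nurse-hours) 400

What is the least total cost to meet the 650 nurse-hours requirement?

2500

Use suppliers in increasing cost order.
Source 22 at 3.5: take all 200 nurse-hours → 450 still needed.
Source P at 4.0: take 450 of its 500 → requirement met.
Source F, Source Y: unused.
Cost = 200×3.5 + 450×4.0 = 2500.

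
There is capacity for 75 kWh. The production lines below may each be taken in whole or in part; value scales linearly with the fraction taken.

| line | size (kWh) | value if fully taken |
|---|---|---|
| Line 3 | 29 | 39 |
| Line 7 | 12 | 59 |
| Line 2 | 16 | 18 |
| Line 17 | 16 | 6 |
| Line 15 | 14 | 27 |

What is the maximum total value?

Rank by value-to-size ratio: Line 7 59/12≈4.92, Line 15 27/14≈1.93, Line 3 39/29≈1.34, Line 2 18/16≈1.12, Line 17 6/16≈0.375.
All 12 kWh of Line 7 fit (value 59) — 63 remain.
Take all of Line 15 (14 kWh, value 27) — 49 kWh left.
Line 3: take in full, 29 kWh for value 39 — 20 left.
Line 2: take in full, 16 kWh for value 18 — 4 left.
Only 4 kWh remain; take 4/16 of Line 17 for value 6×4/16 = 1.5.
Total value = 144.5.

144.5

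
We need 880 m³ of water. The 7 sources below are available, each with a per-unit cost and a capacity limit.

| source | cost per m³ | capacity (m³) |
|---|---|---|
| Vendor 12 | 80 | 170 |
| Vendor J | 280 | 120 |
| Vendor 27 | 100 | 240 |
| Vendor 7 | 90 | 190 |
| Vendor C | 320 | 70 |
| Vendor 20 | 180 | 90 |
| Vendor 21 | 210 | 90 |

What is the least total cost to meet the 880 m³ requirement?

117800

Cheapest first:
Take 170 from Vendor 12 at 80 ; need 710 more.
Vendor 7 at 90: take all 190 m³ ; 520 still needed.
Take 240 from Vendor 27 at 100 ; need 280 more.
Vendor 20 (180): use full 90 ; 190 m³ to go.
Vendor 21 at 210: take all 90 m³ ; 100 still needed.
Take 100 from Vendor J at 280 to finish.
Vendor C: unused.
Cost = 170×80 + 190×90 + 240×100 + 90×180 + 90×210 + 100×280 = 117800.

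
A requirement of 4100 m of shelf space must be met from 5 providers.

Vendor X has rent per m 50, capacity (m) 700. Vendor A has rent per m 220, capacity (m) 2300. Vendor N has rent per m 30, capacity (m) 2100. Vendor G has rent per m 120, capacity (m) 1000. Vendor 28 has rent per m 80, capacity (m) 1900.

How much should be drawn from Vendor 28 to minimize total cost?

Fill from the cheapest provider first.
Vendor N at 30: take all 2100 m → 2000 still needed.
Vendor X (50): use full 700 → 1300 m to go.
Vendor 28 at 80: take 1300 of its 1900 → requirement met.
Vendor G, Vendor A: unused.

1300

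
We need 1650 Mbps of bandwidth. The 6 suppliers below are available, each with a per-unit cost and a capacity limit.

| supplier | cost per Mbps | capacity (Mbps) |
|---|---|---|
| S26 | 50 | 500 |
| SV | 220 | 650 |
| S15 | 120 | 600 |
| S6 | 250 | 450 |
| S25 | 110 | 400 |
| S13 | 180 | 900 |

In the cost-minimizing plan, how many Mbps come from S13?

Use suppliers in increasing cost order.
Take 500 from S26 at 50 — need 1150 more.
S25 (110): use full 400 — 750 Mbps to go.
S15 at 120: take all 600 Mbps — 150 still needed.
S13 (180): take the remaining 150 — done.
SV, S6: unused.

150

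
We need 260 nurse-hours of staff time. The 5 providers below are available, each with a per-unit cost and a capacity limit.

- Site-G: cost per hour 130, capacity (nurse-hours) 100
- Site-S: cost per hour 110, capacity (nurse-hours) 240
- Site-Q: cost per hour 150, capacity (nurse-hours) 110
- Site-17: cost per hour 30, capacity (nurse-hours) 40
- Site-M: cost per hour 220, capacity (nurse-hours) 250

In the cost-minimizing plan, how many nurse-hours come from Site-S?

Use providers in increasing cost order.
Site-17 at 30: take all 40 nurse-hours → 220 still needed.
Take 220 from Site-S at 110 to finish.
Site-G, Site-Q, Site-M: unused.

220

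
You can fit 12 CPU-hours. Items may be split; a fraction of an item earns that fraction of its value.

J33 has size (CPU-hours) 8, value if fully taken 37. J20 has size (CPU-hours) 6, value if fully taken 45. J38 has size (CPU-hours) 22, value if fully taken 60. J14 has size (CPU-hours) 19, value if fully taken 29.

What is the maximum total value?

Best value per unit of size first: J20 45/6≈7.5, J33 37/8≈4.62, J38 60/22≈2.73, J14 29/19≈1.53.
Take all of J20 (6 CPU-hours, value 45) → 6 CPU-hours left.
6 CPU-hours left: a 6/8 share of J33 gives 37×6/8 = 27.75.
Total value = 72.75.

72.75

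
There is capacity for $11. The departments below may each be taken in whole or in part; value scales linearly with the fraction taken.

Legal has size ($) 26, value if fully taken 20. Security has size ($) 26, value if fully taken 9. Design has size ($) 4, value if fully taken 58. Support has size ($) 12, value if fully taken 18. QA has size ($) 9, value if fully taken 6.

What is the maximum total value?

68.5

Best value per unit of size first: Design 58/4≈14.5, Support 18/12≈1.5, Legal 20/26≈0.769, QA 6/9≈0.667, Security 9/26≈0.346.
Design: take in full, 4 $ for value 58 ; 7 left.
7 $ left: a 7/12 share of Support gives 18×7/12 = 10.5.
Total value = 68.5.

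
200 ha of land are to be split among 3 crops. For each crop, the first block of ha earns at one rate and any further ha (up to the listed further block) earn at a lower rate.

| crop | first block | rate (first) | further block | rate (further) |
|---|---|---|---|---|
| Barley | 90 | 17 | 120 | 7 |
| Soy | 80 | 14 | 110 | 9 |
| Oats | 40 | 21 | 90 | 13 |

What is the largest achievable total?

3350

Order all 6 blocks by rate: Oats/first 21 > Barley/first 17 > Soy/first 14 > Oats/second 13 > Soy/second 9 > Barley/second 7.
Oats first at 21: fill all 40 — 160 left.
Barley/first (17): +90 — 70 left.
70 remain; put them into Soy first at 14.
Total = 21×40 + 17×90 + 14×70 = 3350.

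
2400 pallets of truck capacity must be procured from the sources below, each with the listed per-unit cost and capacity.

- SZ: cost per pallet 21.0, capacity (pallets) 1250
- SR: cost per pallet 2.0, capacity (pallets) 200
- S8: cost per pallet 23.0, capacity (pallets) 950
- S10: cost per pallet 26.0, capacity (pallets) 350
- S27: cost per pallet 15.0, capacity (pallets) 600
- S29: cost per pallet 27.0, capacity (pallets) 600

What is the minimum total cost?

Use sources in increasing cost order.
SR (2.0): use full 200 — 2200 pallets to go.
S27 (15.0): use full 600 — 1600 pallets to go.
SZ at 21.0: take all 1250 pallets — 350 still needed.
Take 350 from S8 at 23.0 to finish.
S10, S29: unused.
Cost = 200×2.0 + 600×15.0 + 1250×21.0 + 350×23.0 = 43700.

43700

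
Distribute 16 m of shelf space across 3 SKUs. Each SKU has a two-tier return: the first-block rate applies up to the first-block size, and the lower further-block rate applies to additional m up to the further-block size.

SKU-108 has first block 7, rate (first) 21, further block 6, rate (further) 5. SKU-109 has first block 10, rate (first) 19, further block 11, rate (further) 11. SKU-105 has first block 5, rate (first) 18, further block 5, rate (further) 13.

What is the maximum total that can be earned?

Order all 6 blocks by rate: SKU-108/tier1 21 > SKU-109/tier1 19 > SKU-105/tier1 18 > SKU-105/tier2 13 > SKU-109/tier2 11 > SKU-108/tier2 5.
Fill SKU-108 tier1 block (7 at 21) ; 9 left.
9 remain; put them into SKU-109 tier1 at 19.
Total = 21×7 + 19×9 = 318.

318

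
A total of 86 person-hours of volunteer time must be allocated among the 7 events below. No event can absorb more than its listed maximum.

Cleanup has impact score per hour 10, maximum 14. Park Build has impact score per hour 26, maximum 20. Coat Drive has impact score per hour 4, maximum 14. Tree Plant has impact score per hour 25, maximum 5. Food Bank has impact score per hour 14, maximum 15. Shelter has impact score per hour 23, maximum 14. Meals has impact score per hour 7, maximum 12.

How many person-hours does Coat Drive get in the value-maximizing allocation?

Order the events by impact score per hour: Park Build 26 > Tree Plant 25 > Shelter 23 > Food Bank 14 > Cleanup 10 > Meals 7 > Coat Drive 4.
Park Build: +20 to 20 (cap) → 66 left.
Give Tree Plant 5 to hit its cap of 5 → 61 left.
Shelter takes 14 to reach its cap of 14 → 47 left.
Give Food Bank 15 to hit its cap of 15 → 32 left.
Give Cleanup 14 to hit its cap of 14 → 18 left.
Meals takes 12 to reach its cap of 12 → 6 left.
Only 6 left; Coat Drive takes them to reach 6.

6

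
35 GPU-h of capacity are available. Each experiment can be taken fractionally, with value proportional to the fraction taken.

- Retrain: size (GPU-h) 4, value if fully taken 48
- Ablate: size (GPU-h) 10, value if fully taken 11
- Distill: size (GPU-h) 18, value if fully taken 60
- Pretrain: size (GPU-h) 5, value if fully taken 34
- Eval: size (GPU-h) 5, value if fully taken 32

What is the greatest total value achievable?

Rank by value-to-size ratio: Retrain 48/4≈12, Pretrain 34/5≈6.8, Eval 32/5≈6.4, Distill 60/18≈3.33, Ablate 11/10≈1.1.
Take all of Retrain (4 GPU-h, value 48) → 31 GPU-h left.
Pretrain: take in full, 5 GPU-h for value 34 → 26 left.
Eval: take in full, 5 GPU-h for value 32 → 21 left.
Take all of Distill (18 GPU-h, value 60) → 3 GPU-h left.
Fill the last 3 GPU-h with part of Ablate: 3/10 of it earns 3.3.
Total value = 177.3.

177.3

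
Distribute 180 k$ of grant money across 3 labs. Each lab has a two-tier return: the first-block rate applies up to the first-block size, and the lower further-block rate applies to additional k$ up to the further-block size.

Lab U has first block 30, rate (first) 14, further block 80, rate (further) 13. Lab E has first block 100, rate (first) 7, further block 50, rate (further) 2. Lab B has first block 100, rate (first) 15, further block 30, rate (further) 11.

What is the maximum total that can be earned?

2570

Treat each block as its own option and order by rate: Lab B/T1 15 > Lab U/T1 14 > Lab U/T2 13 > Lab B/T2 11 > Lab E/T1 7 > Lab E/T2 2.
Fill Lab B T1 block (100 at 15) → 80 left.
Lab U T1 at 14: fill all 30 → 50 left.
Lab U/T2: +50 of 80 at 13; pool empty.
Total = 15×100 + 14×30 + 13×50 = 2570.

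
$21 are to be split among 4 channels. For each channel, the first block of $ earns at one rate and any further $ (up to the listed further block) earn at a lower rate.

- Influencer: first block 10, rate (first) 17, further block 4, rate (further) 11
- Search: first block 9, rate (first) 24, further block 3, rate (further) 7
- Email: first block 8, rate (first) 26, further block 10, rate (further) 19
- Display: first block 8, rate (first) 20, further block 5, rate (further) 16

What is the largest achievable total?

Treat each block as its own option and order by rate: Email/first 26 > Search/first 24 > Display/first 20 > Email/second 19 > Influencer/first 17 > Display/second 16 > Influencer/second 11 > Search/second 7.
Fill Email first block (8 at 26) → 13 left.
Search first at 24: fill all 9 → 4 left.
4 remain; put them into Display first at 20.
Total = 26×8 + 24×9 + 20×4 = 504.

504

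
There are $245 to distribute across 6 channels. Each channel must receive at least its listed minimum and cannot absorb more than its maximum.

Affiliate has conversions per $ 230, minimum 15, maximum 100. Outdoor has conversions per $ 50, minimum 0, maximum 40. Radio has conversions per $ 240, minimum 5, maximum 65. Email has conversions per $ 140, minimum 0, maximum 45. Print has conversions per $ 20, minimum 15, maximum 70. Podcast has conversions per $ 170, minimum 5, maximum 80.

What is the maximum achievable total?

49950

Meeting every minimum uses 15+0+5+0+15+5 = 40 $, leaving 205.
Order the channels by conversions per $: Radio 240 > Affiliate 230 > Podcast 170 > Email 140 > Outdoor 50 > Print 20.
Give Radio 60 more to hit its cap of 65 ; 145 left.
Give Affiliate 85 more to hit its cap of 100 ; 60 left.
Only 60 left; Podcast takes them to reach 65.
Total = 230×100 + 240×65 + 20×15 + 170×65 = 49950.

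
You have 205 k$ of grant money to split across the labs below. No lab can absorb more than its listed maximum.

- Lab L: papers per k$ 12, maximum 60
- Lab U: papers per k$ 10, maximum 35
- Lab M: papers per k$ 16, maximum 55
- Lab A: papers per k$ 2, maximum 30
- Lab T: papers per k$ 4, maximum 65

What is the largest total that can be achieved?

2170

Highest papers per k$ first: Lab M 16 > Lab L 12 > Lab U 10 > Lab T 4 > Lab A 2.
Lab M: +55 to 55 (cap) — 150 left.
Give Lab L 60 to hit its cap of 60 — 90 left.
Lab U takes 35 to reach its cap of 35 — 55 left.
Only 55 left; Lab T takes them to reach 55.
Total = 12×60 + 10×35 + 16×55 + 4×55 = 2170.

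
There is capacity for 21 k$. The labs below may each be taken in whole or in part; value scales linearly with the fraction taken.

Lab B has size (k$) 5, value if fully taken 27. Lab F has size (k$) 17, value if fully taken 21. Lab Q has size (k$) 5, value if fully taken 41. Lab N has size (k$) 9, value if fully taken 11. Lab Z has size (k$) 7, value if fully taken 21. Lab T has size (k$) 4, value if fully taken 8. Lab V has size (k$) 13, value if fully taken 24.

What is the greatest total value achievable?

97

Rank by value-to-size ratio: Lab Q 41/5≈8.2, Lab B 27/5≈5.4, Lab Z 21/7≈3, Lab T 8/4≈2, Lab V 24/13≈1.85, Lab F 21/17≈1.24, Lab N 11/9≈1.22.
All 5 k$ of Lab Q fit (value 41) ; 16 remain.
Lab B: take in full, 5 k$ for value 27 ; 11 left.
Take all of Lab Z (7 k$, value 21) ; 4 k$ left.
All 4 k$ of Lab T fit (value 8) ; 0 remain.
Total value = 97.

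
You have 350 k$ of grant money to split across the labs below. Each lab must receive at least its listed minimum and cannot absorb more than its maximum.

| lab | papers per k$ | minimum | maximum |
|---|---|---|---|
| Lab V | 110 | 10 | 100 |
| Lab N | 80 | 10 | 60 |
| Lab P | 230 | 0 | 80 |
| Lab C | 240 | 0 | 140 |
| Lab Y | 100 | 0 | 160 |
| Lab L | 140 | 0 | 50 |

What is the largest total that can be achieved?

Meeting every minimum uses 10+10+0+0+0+0 = 20 k$, leaving 330.
Order the labs by papers per k$: Lab C 240 > Lab P 230 > Lab L 140 > Lab V 110 > Lab Y 100 > Lab N 80.
Lab C: +140 to 140 (cap) ; 190 left.
Lab P takes 80 more to reach its cap of 80 ; 110 left.
Give Lab L 50 more to hit its cap of 50 ; 60 left.
Only 60 left; Lab V takes them to reach 70.
Total = 110×70 + 80×10 + 230×80 + 240×140 + 140×50 = 67500.

67500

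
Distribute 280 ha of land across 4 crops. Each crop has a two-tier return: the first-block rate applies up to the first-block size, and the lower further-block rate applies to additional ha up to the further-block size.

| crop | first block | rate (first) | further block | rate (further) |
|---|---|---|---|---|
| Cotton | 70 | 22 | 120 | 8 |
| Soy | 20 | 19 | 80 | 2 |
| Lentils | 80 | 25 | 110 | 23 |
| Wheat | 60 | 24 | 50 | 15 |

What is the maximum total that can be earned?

6630

Rank every tier by rate: Lentils/first 25 > Wheat/first 24 > Lentils/second 23 > Cotton/first 22 > Soy/first 19 > Wheat/second 15 > Cotton/second 8 > Soy/second 2.
Lentils/first (25): +80 — 200 left.
Wheat first at 24: fill all 60 — 140 left.
Lentils second at 23: fill all 110 — 30 left.
30 remain; put them into Cotton first at 22.
Total = 25×80 + 24×60 + 23×110 + 22×30 = 6630.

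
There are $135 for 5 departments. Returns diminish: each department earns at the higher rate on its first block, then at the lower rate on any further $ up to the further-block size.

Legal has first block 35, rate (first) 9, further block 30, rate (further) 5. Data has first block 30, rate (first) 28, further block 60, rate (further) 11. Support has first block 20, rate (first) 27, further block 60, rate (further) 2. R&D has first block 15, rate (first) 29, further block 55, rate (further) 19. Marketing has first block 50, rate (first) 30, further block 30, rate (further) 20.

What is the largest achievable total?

3715

Order all 10 blocks by rate: Marketing/tier1 30 > R&D/tier1 29 > Data/tier1 28 > Support/tier1 27 > Marketing/tier2 20 > R&D/tier2 19 > Data/tier2 11 > Legal/tier1 9 > Legal/tier2 5 > Support/tier2 2.
Marketing/tier1 (30): +50 — 85 left.
R&D/tier1 (29): +15 — 70 left.
Data tier1 at 28: fill all 30 — 40 left.
Fill Support tier1 block (20 at 27) — 20 left.
20 remain; put them into Marketing tier2 at 20.
Total = 30×50 + 29×15 + 28×30 + 27×20 + 20×20 = 3715.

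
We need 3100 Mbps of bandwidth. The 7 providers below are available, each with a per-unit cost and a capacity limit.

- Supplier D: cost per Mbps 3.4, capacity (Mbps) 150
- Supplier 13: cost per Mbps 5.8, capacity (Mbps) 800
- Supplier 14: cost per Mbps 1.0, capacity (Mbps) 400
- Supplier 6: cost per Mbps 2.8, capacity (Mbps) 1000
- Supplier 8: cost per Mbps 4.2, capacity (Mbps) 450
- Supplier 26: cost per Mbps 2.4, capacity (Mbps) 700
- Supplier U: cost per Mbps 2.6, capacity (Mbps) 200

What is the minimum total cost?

8960

Fill from the cheapest provider first.
Supplier 14 (1.0): use full 400 → 2700 Mbps to go.
Supplier 26 at 2.4: take all 700 Mbps → 2000 still needed.
Supplier U at 2.6: take all 200 Mbps → 1800 still needed.
Supplier 6 (2.8): use full 1000 → 800 Mbps to go.
Take 150 from Supplier D at 3.4 → need 650 more.
Supplier 8 at 4.2: take all 450 Mbps → 200 still needed.
Supplier 13 at 5.8: take 200 of its 800 → requirement met.
Cost = 400×1.0 + 700×2.4 + 200×2.6 + 1000×2.8 + 150×3.4 + 450×4.2 + 200×5.8 = 8960.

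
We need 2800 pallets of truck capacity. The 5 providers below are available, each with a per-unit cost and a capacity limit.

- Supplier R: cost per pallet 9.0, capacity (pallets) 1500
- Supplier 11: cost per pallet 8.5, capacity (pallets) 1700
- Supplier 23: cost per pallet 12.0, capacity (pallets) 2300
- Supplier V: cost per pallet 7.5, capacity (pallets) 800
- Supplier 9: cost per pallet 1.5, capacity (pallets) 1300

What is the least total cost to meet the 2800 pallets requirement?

13900

Use providers in increasing cost order.
Supplier 9 (1.5): use full 1300 — 1500 pallets to go.
Take 800 from Supplier V at 7.5 — need 700 more.
Supplier 11 (8.5): take the remaining 700 — done.
Supplier R, Supplier 23: unused.
Cost = 1300×1.5 + 800×7.5 + 700×8.5 = 13900.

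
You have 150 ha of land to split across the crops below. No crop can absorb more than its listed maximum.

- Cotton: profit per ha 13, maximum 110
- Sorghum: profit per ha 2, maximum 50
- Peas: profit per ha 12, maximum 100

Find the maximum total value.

Rank by profit per ha: Cotton 13 > Peas 12 > Sorghum 2.
Cotton takes 110 to reach its cap of 110 ; 40 left.
Peas: +40 (room for 100) → 40. Pool exhausted.
Total = 13×110 + 12×40 = 1910.

1910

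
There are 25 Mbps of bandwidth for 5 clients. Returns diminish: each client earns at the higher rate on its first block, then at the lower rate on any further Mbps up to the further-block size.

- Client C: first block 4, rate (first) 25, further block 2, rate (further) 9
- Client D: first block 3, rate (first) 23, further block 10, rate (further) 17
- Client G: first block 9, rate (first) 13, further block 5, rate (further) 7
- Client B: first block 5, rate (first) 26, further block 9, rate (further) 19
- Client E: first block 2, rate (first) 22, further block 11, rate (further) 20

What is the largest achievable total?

Rank every tier by rate: Client B/T1 26 > Client C/T1 25 > Client D/T1 23 > Client E/T1 22 > Client E/T2 20 > Client B/T2 19 > Client D/T2 17 > Client G/T1 13 > Client C/T2 9 > Client G/T2 7.
Client B/T1 (26): +5 — 20 left.
Client C/T1 (25): +4 — 16 left.
Fill Client D T1 block (3 at 23) — 13 left.
Fill Client E T1 block (2 at 22) — 11 left.
Fill Client E T2 block (11 at 20) — 0 left.
Total = 26×5 + 25×4 + 23×3 + 22×2 + 20×11 = 563.

563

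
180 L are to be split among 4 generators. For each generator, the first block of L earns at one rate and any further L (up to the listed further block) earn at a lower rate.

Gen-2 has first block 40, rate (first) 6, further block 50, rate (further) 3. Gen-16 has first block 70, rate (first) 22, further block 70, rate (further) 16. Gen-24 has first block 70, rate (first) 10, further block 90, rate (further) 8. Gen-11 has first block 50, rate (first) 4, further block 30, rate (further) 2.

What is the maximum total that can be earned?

3060

Order all 8 blocks by rate: Gen-16/first 22 > Gen-16/second 16 > Gen-24/first 10 > Gen-24/second 8 > Gen-2/first 6 > Gen-11/first 4 > Gen-2/second 3 > Gen-11/second 2.
Gen-16 first at 22: fill all 70 ; 110 left.
Fill Gen-16 second block (70 at 16) ; 40 left.
40 remain; put them into Gen-24 first at 10.
Total = 22×70 + 16×70 + 10×40 = 3060.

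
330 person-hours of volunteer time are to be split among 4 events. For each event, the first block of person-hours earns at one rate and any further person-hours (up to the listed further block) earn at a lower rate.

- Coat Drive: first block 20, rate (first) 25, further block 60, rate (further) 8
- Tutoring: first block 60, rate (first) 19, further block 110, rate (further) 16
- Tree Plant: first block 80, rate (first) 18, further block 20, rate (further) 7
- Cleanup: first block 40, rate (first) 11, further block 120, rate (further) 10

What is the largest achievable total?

Order all 8 blocks by rate: Coat Drive/T1 25 > Tutoring/T1 19 > Tree Plant/T1 18 > Tutoring/T2 16 > Cleanup/T1 11 > Cleanup/T2 10 > Coat Drive/T2 8 > Tree Plant/T2 7.
Coat Drive T1 at 25: fill all 20 — 310 left.
Fill Tutoring T1 block (60 at 19) — 250 left.
Tree Plant/T1 (18): +80 — 170 left.
Tutoring/T2 (16): +110 — 60 left.
Cleanup/T1 (11): +40 — 20 left.
Cleanup T2 at 10: only 20 left, fill 20.
Total = 25×20 + 19×60 + 18×80 + 16×110 + 11×40 + 10×20 = 5480.

5480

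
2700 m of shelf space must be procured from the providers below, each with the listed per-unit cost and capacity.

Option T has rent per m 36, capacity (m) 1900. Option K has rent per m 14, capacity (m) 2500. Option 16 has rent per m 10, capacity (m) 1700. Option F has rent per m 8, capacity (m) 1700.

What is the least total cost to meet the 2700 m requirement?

23600

Fill from the cheapest provider first.
Take 1700 from Option F at 8 ; need 1000 more.
Option 16 (10): take the remaining 1000 ; done.
Option K, Option T: unused.
Cost = 1700×8 + 1000×10 = 23600.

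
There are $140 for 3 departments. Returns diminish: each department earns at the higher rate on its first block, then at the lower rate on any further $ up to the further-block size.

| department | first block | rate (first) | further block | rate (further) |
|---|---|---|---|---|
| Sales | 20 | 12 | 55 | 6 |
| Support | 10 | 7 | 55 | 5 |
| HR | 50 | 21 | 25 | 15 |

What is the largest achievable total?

Rank every tier by rate: HR/first 21 > HR/second 15 > Sales/first 12 > Support/first 7 > Sales/second 6 > Support/second 5.
HR/first (21): +50 ; 90 left.
HR/second (15): +25 ; 65 left.
Fill Sales first block (20 at 12) ; 45 left.
Fill Support first block (10 at 7) ; 35 left.
Sales second at 6: only 35 left, fill 35.
Total = 21×50 + 15×25 + 12×20 + 7×10 + 6×35 = 1945.

1945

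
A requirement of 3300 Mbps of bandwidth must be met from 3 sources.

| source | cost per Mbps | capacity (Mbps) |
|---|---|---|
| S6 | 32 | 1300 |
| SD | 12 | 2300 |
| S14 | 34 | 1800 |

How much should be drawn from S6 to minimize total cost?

1000

Use sources in increasing cost order.
SD (12): use full 2300 → 1000 Mbps to go.
S6 at 32: take 1000 of its 1300 → requirement met.
S14: unused.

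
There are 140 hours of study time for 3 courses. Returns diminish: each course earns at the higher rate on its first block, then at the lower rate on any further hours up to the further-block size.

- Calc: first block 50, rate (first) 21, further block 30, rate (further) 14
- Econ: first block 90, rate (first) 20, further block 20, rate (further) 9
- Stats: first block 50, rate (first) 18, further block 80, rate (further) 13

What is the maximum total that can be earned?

Order all 6 blocks by rate: Calc/first 21 > Econ/first 20 > Stats/first 18 > Calc/second 14 > Stats/second 13 > Econ/second 9.
Fill Calc first block (50 at 21) → 90 left.
Fill Econ first block (90 at 20) → 0 left.
Total = 21×50 + 20×90 = 2850.

2850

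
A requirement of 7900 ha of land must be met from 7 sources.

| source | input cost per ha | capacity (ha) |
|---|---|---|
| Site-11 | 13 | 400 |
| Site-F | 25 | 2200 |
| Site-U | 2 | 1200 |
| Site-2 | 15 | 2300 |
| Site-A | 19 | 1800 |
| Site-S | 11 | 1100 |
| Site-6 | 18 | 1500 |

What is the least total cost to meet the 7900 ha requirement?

107800

Cheapest first:
Site-U (2): use full 1200 → 6700 ha to go.
Take 1100 from Site-S at 11 → need 5600 more.
Site-11 (13): use full 400 → 5200 ha to go.
Site-2 at 15: take all 2300 ha → 2900 still needed.
Site-6 (18): use full 1500 → 1400 ha to go.
Site-A (19): take the remaining 1400 → done.
Site-F: unused.
Cost = 1200×2 + 1100×11 + 400×13 + 2300×15 + 1500×18 + 1400×19 = 107800.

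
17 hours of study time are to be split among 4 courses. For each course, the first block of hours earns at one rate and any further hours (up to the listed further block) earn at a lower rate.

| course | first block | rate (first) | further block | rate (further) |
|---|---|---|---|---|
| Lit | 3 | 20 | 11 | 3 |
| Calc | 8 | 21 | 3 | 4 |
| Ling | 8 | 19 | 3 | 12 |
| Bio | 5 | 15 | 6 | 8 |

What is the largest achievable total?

Order all 8 blocks by rate: Calc/T1 21 > Lit/T1 20 > Ling/T1 19 > Bio/T1 15 > Ling/T2 12 > Bio/T2 8 > Calc/T2 4 > Lit/T2 3.
Calc/T1 (21): +8 → 9 left.
Fill Lit T1 block (3 at 20) → 6 left.
6 remain; put them into Ling T1 at 19.
Total = 21×8 + 20×3 + 19×6 = 342.

342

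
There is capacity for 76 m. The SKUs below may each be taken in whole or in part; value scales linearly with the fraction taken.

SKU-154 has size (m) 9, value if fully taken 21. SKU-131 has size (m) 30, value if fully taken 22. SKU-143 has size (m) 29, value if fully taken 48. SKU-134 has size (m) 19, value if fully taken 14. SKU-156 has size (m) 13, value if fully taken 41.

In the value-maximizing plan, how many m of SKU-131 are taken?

6

Rank by value-to-size ratio: SKU-156 41/13≈3.15, SKU-154 21/9≈2.33, SKU-143 48/29≈1.66, SKU-134 14/19≈0.737, SKU-131 22/30≈0.733.
Take all of SKU-156 (13 m, value 41) ; 63 m left.
Take all of SKU-154 (9 m, value 21) ; 54 m left.
SKU-143: take in full, 29 m for value 48 ; 25 left.
All 19 m of SKU-134 fit (value 14) ; 6 remain.
Only 6 m remain; take 6/30 of SKU-131 for value 22×6/30 = 4.4.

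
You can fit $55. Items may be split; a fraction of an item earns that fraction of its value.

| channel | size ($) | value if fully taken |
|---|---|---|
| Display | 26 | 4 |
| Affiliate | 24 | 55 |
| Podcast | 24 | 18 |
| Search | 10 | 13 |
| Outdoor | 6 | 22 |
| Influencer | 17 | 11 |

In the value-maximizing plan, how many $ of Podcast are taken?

Rank by value-to-size ratio: Outdoor 22/6≈3.67, Affiliate 55/24≈2.29, Search 13/10≈1.3, Podcast 18/24≈0.75, Influencer 11/17≈0.647, Display 4/26≈0.154.
All 6 $ of Outdoor fit (value 22) → 49 remain.
Affiliate: take in full, 24 $ for value 55 → 25 left.
All 10 $ of Search fit (value 13) → 15 remain.
Fill the last 15 $ with part of Podcast: 15/24 of it earns 11.25.

15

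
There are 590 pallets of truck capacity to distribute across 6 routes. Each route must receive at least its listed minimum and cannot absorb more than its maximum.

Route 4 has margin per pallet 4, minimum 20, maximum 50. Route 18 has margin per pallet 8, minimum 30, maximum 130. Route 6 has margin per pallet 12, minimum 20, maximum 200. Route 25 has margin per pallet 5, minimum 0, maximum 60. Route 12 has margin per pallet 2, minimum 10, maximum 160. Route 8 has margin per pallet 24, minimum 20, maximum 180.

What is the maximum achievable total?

8110

Meeting every minimum uses 20+30+20+0+10+20 = 100 pallets, leaving 490.
Rank by margin per pallet: Route 8 24 > Route 6 12 > Route 18 8 > Route 25 5 > Route 4 4 > Route 12 2.
Give Route 8 160 more to hit its cap of 180 → 330 left.
Give Route 6 180 more to hit its cap of 200 → 150 left.
Route 18 takes 100 more to reach its cap of 130 → 50 left.
Route 25: +50 (room for 60) → 50. Pool exhausted.
Total = 4×20 + 8×130 + 12×200 + 5×50 + 2×10 + 24×180 = 8110.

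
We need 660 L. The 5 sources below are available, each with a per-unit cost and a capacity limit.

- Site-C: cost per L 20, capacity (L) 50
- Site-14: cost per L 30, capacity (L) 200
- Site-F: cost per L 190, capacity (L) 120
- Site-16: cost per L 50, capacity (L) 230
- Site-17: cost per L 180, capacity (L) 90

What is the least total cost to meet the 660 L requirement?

Cheapest first:
Site-C (20): use full 50 → 610 L to go.
Site-14 at 30: take all 200 L → 410 still needed.
Site-16 at 50: take all 230 L → 180 still needed.
Site-17 at 180: take all 90 L → 90 still needed.
Site-F at 190: take 90 of its 120 → requirement met.
Cost = 50×20 + 200×30 + 230×50 + 90×180 + 90×190 = 51800.

51800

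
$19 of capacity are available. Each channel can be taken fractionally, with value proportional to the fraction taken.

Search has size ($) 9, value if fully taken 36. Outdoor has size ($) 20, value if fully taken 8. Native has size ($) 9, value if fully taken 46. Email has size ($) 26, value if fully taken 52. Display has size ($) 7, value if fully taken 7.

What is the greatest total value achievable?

84

Sort by value density: Native 46/9≈5.11, Search 36/9≈4, Email 52/26≈2, Display 7/7≈1, Outdoor 8/20≈0.4.
Take all of Native (9 $, value 46) ; 10 $ left.
Take all of Search (9 $, value 36) ; 1 $ left.
Only 1 $ remain; take 1/26 of Email for value 52×1/26 = 2.
Total value = 84.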